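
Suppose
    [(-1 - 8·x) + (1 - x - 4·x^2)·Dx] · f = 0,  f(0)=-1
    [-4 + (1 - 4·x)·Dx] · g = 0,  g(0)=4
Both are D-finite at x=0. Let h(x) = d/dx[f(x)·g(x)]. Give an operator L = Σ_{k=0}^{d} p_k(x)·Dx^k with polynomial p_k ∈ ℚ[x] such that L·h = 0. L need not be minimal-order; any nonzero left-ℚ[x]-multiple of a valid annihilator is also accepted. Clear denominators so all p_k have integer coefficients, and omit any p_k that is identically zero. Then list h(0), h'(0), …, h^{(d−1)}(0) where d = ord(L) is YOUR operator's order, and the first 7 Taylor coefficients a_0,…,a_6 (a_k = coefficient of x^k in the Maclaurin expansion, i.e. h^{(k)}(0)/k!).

f: a_k = -1, -1, -5, -9, -29, -65, -181, …
g: a_k = 4, 16, 64, 256, 1024, 4096, 16384, …
Sym-product of L_f,L_g gives L₀ (≤ ord 1).
Derive L from L₀ (diff closure).
L = (50 - 96·x - 480·x^2 + 3072·x^4) + (-5 + 25·x + 48·x^2 - 320·x^3 + 768·x^5)·Dx  (order 1).
h: a_k = -20, -200, -1308, -7440, -38500, -189144, -895020, …
ICs: h(0) = -20.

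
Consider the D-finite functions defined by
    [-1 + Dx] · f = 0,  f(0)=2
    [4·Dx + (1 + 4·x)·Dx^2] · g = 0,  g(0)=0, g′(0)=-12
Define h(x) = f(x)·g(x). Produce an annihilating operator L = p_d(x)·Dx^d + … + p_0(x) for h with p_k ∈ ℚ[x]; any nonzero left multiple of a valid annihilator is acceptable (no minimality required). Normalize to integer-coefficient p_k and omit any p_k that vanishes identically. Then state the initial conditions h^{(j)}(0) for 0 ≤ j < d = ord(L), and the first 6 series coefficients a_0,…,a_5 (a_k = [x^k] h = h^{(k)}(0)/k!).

L = (-3 + 4·x) + (2 - 8·x)·Dx + (1 + 4·x)·Dx^2  (order 2).
h: a_k = 0, -24, 24, -92, 276, -4509/5, …
ICs: h(0) = 0, h′(0) = -24.

f: a_k = 2, 2, 1, 1/3, 1/12, 1/60, …
g: a_k = 0, -12, 24, -64, 192, -3072/5, …
Sym-product of L_f,L_g gives L₀ (≤ ord 2).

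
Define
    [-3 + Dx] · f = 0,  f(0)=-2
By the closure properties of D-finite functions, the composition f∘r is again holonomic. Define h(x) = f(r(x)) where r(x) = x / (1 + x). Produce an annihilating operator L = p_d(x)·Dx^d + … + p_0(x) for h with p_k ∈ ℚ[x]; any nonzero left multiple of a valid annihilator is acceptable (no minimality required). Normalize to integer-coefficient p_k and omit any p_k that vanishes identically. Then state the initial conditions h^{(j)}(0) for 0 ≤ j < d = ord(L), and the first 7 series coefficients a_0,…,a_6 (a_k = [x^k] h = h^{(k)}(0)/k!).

L = -3 + (1 + 2·x + x^2)·Dx  (order 1).
h: a_k = -2, -6, -3, 3, -3/4, -21/20, 69/40, …
ICs: h(0) = -2.

f: a_k = -2, -6, -9, -9, -27/4, -81/20, -81/40, …
f∘r: x↦r, Dx↦Dx/r' in L_f ⇒ L₀.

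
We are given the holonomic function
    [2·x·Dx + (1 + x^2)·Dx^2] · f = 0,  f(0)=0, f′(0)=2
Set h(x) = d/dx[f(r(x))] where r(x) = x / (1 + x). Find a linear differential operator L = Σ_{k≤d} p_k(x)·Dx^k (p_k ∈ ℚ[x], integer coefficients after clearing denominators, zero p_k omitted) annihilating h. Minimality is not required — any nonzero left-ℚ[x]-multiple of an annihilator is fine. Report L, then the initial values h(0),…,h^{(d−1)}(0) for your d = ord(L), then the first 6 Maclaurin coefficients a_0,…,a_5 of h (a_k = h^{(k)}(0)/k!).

L = (2 + 4·x) + (1 + 2·x + 2·x^2)·Dx  (order 1).
h: a_k = 2, -4, 4, 0, -8, 16, …
ICs: h(0) = 2.

f: a_k = 0, 2, 0, -2/3, 0, 2/5, …
L₀ from L_f via x↦r, Dx↦r'^{-1}Dx.
h₀' ⇒ L via d/dx closure of L₀.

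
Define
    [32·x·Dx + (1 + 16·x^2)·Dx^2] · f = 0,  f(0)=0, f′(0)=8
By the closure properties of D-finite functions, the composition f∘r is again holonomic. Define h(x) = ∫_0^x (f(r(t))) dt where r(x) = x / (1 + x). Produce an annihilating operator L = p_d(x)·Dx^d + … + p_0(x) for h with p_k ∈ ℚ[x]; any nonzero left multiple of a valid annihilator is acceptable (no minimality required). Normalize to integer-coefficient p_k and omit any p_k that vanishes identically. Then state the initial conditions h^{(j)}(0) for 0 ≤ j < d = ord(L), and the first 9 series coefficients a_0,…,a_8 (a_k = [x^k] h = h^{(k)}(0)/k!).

f: a_k = 0, 8, 0, -128/3, 0, 2048/5, 0, -32768/7, 0, …
h₀=f(r): pull back L_f along r ⇒ L₀.
h=∫₀ˣh₀: take L = L₀·Dx.
L = (2 + 34·x)·Dx^2 + (1 + 2·x + 17·x^2)·Dx^3  (order 3).
h: a_k = 0, 0, 4, -8/3, -26/3, 24, 404/15, -4888/21, 727/7, …
ICs: h(0) = 0, h′(0) = 0, h′′(0) = 8.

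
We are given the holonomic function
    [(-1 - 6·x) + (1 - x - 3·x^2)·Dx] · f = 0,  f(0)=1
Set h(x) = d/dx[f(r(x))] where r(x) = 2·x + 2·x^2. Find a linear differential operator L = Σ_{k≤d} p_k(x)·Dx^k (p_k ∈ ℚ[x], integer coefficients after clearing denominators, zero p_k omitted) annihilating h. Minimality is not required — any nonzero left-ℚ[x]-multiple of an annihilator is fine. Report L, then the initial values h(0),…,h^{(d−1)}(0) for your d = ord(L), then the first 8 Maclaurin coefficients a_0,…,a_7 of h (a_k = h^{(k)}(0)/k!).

L = (18 + 156·x + 804·x^2 + 2736·x^3 + 4968·x^4 + 4320·x^5 + 1440·x^6) + (-1 - 12·x + 6·x^2 + 268·x^3 + 900·x^4 + 1368·x^5 + 1008·x^6 + 288·x^7)·Dx  (order 1).
h: a_k = 2, 36, 264, 1952, 13320, 86928, 553280, 3445632, …
ICs: h(0) = 2.

f: a_k = 1, 1, 4, 7, 19, 40, 97, 217, …
Substitute x→r, Dx→(1/r')Dx; clear ⇒ L₀.
h=h₀': d/dx-closure on L₀ ⇒ L.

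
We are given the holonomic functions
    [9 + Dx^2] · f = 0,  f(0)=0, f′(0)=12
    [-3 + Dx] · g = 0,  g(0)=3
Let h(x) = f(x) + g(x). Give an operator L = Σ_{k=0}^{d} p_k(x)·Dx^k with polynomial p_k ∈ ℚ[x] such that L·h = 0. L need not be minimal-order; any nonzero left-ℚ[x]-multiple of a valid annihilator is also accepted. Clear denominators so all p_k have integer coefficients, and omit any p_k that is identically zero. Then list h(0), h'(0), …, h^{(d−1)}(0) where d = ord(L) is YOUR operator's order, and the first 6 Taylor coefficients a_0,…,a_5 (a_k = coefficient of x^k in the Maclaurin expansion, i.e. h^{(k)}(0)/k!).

f: a_k = 0, 12, 0, -18, 0, 81/10, …
g: a_k = 3, 9, 27/2, 27/2, 81/8, 243/40, …
f+g: L₀ = lclm(L_f,L_g), ord ≤ 2+1.
L = -27 + 9·Dx - 3·Dx^2 + Dx^3  (order 3).
h: a_k = 3, 21, 27/2, -9/2, 81/8, 567/40, …
ICs: h(0) = 3, h′(0) = 21, h′′(0) = 27.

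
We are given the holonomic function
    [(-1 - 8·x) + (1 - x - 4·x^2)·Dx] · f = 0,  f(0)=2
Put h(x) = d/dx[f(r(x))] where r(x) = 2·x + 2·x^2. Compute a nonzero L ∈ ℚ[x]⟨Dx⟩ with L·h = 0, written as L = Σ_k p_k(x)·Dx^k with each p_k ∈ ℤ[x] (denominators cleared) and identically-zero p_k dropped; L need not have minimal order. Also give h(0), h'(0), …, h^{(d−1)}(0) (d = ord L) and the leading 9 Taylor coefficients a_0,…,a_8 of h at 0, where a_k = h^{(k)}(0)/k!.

L = (22 + 204·x + 1260·x^2 + 4672·x^3 + 8736·x^4 + 7680·x^5 + 2560·x^6) + (-1 - 16·x + 6·x^2 + 420·x^3 + 1520·x^4 + 2400·x^5 + 1792·x^6 + 512·x^7)·Dx  (order 1).
h: a_k = 4, 88, 672, 5600, 41520, 298080, 2080512, 14214400, 95635008, …
ICs: h(0) = 4.

f: a_k = 2, 2, 10, 18, 58, 130, 362, 882, 2330, …
h₀=f(r): pull back L_f along r ⇒ L₀.
Differentiate: ansatz ord ≤ ord L₀ ⇒ L.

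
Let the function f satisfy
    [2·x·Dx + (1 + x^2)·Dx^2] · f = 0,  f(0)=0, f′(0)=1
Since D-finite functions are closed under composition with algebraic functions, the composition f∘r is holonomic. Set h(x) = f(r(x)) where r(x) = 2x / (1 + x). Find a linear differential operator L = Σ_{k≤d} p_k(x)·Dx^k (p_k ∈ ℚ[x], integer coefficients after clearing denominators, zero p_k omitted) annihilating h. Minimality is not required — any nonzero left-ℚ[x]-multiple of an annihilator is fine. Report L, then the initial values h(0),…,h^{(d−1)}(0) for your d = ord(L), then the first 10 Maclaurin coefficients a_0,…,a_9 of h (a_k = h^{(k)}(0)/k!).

L = (2 + 10·x)·Dx + (1 + 2·x + 5·x^2)·Dx^2  (order 2).
h: a_k = 0, 2, -2, -2/3, 6, -38/5, -22/3, 278/7, -42, -718/9, …
ICs: h(0) = 0, h′(0) = 2.

f: a_k = 0, 1, 0, -1/3, 0, 1/5, 0, -1/7, 0, 1/9, …
f∘r: x↦r, Dx↦Dx/r' in L_f ⇒ L₀.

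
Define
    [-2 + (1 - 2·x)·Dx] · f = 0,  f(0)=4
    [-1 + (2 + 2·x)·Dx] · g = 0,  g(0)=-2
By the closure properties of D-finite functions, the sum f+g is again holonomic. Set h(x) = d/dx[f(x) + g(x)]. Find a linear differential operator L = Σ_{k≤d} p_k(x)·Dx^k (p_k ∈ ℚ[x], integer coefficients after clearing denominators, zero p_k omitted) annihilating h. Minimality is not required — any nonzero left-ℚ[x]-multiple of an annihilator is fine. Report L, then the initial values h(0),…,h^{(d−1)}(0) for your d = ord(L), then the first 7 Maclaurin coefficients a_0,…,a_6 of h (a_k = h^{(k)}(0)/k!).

L = (-20 - 8·x) + (-31 - 68·x - 28·x^2)·Dx + (6 - 2·x - 16·x^2 - 8·x^3)·Dx^2  (order 2).
h: a_k = 7, 65/2, 765/8, 4101/16, 81885/128, 393279/256, 3669785/1024, …
ICs: h(0) = 7, h′(0) = 65/2.

f: a_k = 4, 8, 16, 32, 64, 128, 256, …
g: a_k = -2, -1, 1/4, -1/8, 5/64, -7/128, 21/512, …
f+g: L₀ = lclm(L_f,L_g), ord ≤ 1+1.
Differentiate: ansatz ord ≤ ord L₀ ⇒ L.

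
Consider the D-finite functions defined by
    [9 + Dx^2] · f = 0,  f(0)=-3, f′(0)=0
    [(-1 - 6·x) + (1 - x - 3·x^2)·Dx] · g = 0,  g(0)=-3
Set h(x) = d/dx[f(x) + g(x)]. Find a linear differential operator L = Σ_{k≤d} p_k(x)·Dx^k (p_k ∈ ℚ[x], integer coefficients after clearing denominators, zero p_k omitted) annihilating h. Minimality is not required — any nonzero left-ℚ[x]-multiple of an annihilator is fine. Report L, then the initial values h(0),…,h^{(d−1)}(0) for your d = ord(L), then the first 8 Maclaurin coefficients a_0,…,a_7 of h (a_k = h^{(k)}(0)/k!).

f: a_k = -3, 0, 27/2, 0, -81/8, 0, 243/80, 0, …
g: a_k = -3, -3, -12, -21, -57, -120, -291, -651, …
Sum ⇒ L₀ = lclm(L_f,L_g) in ℚ(x)⟨Dx⟩.
Differentiate: ansatz ord ≤ ord L₀ ⇒ L.
L = (1584 + 7614·x + 25326·x^2 + 15390·x^3 + 26730·x^4 + 13122·x^5 + 13122·x^6) + (-153 - 819·x + 918·x^2 + 2133·x^3 + 1620·x^4 + 3645·x^5 + 5103·x^6 + 4374·x^7)·Dx + (176 + 846·x + 2814·x^2 + 1710·x^3 + 2970·x^4 + 1458·x^5 + 1458·x^6)·Dx^2 + (-17 - 91·x + 102·x^2 + 237·x^3 + 180·x^4 + 405·x^5 + 567·x^6 + 486·x^7)·Dx^3  (order 3).
h: a_k = -3, 3, -63, -537/2, -600, -69111/40, -4557, -6829707/560, …
ICs: h(0) = -3, h′(0) = 3, h′′(0) = -126.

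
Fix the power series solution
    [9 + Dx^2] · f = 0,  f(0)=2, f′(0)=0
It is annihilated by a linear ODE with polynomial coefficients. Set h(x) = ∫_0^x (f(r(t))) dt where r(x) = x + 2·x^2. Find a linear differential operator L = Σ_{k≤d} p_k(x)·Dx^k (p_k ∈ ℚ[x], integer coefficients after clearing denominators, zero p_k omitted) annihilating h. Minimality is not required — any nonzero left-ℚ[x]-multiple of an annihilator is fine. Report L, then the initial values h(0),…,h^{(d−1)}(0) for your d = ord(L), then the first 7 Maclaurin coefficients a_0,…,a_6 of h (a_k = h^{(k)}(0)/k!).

f: a_k = 2, 0, -9, 0, 27/4, 0, -81/40, …
h₀=f(r): pull back L_f along r ⇒ L₀.
h=∫₀ˣh₀: take L = L₀·Dx.
L = (9 + 108·x + 432·x^2 + 576·x^3)·Dx - 4·Dx^2 + (1 + 4·x)·Dx^3  (order 3).
h: a_k = 0, 2, 0, -3, -9, -117/20, 9, …
ICs: h(0) = 0, h′(0) = 2, h′′(0) = 0.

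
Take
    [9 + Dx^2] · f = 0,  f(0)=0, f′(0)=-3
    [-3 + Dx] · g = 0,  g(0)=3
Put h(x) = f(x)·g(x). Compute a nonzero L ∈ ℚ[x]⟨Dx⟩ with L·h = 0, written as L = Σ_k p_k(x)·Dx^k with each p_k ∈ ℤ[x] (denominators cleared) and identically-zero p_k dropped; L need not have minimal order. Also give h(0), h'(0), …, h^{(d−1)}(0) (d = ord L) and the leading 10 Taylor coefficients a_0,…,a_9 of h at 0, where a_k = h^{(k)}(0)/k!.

f: a_k = 0, -3, 0, 9/2, 0, -81/40, 0, 243/560, 0, -243/4480, …
g: a_k = 3, 9, 27/2, 27/2, 81/8, 243/40, 243/80, 729/560, 2187/4480, 729/4480, …
f·g: L₀ = L_f ⊗_s L_g, ord ≤ 2·1.
L = 18 - 6·Dx + Dx^2  (order 2).
h: a_k = 0, -9, -27, -27, 0, 243/10, 243/10, 729/70, 0, -729/280, …
ICs: h(0) = 0, h′(0) = -9.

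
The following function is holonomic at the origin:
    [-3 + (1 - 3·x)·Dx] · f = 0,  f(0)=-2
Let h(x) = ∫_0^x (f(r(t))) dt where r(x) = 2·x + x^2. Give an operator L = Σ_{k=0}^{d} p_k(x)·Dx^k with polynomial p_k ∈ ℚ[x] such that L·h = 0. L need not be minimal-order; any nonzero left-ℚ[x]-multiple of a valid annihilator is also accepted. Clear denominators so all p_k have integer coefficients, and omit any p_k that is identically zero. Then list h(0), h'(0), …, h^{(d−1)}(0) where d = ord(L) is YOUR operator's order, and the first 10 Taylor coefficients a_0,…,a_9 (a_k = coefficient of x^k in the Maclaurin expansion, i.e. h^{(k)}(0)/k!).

f: a_k = -2, -6, -18, -54, -162, -486, -1458, -4374, -13122, -39366, …
f∘r: x↦r, Dx↦Dx/r' in L_f ⇒ L₀.
∫: right-multiply L₀ by Dx.
L = (6 + 6·x)·Dx + (-1 + 6·x + 3·x^2)·Dx^2  (order 2).
h: a_k = 0, -2, -6, -26, -126, -3258/5, -3510, -136134/7, -109998, -632034, …
ICs: h(0) = 0, h′(0) = -2.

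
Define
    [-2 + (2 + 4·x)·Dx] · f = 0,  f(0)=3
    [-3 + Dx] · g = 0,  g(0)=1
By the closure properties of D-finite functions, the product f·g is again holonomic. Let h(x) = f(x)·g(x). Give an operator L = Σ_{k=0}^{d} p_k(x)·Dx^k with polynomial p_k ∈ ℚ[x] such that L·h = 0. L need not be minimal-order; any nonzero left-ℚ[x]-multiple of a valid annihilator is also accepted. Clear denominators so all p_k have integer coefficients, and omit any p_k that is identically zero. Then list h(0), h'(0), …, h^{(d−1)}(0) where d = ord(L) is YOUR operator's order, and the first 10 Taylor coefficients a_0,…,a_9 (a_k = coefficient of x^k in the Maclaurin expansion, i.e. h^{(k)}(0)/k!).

f: a_k = 3, 3, -3/2, 3/2, -15/8, 21/8, -63/16, 99/16, -1287/128, 2145/128, …
g: a_k = 1, 3, 9/2, 9/2, 27/8, 81/40, 81/80, 243/560, 729/4480, 243/4480, …
h₀=f·g: eliminate ⇒ L₀, order ≤ 1·1.
L = (-4 - 6·x) + (1 + 2·x)·Dx  (order 1).
h: a_k = 3, 12, 21, 24, 39/2, 66/5, 63/10, 144/35, -117/280, 33/10, …
ICs: h(0) = 3.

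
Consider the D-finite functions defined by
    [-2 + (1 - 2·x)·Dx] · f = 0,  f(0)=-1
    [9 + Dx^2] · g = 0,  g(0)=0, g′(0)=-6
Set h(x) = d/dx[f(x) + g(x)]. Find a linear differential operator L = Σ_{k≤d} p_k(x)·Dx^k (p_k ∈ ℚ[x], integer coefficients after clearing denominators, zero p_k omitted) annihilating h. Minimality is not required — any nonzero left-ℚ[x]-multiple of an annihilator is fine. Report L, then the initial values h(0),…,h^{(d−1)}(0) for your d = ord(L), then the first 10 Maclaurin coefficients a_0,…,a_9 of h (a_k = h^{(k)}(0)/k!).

L = (684 - 432·x + 432·x^2) + (-99 + 306·x - 324·x^2 + 216·x^3)·Dx + (76 - 48·x + 48·x^2)·Dx^2 + (-11 + 34·x - 36·x^2 + 24·x^3)·Dx^3  (order 3).
h: a_k = -8, -8, 3, -64, -721/4, -384, -35597/40, -2048, -10324107/2240, -10240, …
ICs: h(0) = -8, h′(0) = -8, h′′(0) = 6.

f: a_k = -1, -2, -4, -8, -16, -32, -64, -128, -256, -512, …
g: a_k = 0, -6, 0, 9, 0, -81/20, 0, 243/280, 0, -243/2240, …
h₀=f+g: left-lcm gives L₀, ord ≤ 3.
Differentiate: ansatz ord ≤ ord L₀ ⇒ L.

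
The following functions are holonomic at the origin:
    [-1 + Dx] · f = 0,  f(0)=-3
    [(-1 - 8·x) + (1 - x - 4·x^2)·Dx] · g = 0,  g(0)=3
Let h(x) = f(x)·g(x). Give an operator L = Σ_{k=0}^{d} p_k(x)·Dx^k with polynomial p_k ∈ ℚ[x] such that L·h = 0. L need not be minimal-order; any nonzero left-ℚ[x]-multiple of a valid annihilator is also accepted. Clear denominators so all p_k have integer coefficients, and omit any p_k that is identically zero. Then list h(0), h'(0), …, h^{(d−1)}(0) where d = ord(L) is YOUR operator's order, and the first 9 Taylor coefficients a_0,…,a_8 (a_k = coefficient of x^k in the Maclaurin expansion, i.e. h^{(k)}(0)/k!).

f: a_k = -3, -3, -3/2, -1/2, -1/8, -1/40, -1/240, -1/1680, -1/13440, …
g: a_k = 3, 3, 15, 27, 87, 195, 543, 1323, 3495, …
L₀ := L_f ⊗_s L_g (sym. prod.), ord ≤ 1.
L = (2 + 7·x - 4·x^2) + (-1 + x + 4·x^2)·Dx  (order 1).
h: a_k = -9, -18, -117/2, -132, -2931/8, -17889/20, -188797/80, -831287/140, -68891713/4480, …
ICs: h(0) = -9.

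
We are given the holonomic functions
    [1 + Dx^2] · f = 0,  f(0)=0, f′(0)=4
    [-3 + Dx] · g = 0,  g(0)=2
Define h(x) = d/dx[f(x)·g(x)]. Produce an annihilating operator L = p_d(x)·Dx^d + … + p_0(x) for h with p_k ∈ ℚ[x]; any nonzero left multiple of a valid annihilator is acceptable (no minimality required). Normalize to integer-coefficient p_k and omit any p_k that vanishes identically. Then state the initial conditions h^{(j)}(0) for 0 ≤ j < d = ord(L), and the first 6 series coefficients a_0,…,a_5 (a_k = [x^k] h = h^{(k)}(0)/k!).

L = 10 - 6·Dx + Dx^2  (order 2).
h: a_k = 8, 48, 104, 128, 316/3, 312/5, …
ICs: h(0) = 8, h′(0) = 48.

f: a_k = 0, 4, 0, -2/3, 0, 1/30, …
g: a_k = 2, 6, 9, 9, 27/4, 81/20, …
h₀=f·g: eliminate ⇒ L₀, order ≤ 2·1.
Differentiate: ansatz ord ≤ ord L₀ ⇒ L.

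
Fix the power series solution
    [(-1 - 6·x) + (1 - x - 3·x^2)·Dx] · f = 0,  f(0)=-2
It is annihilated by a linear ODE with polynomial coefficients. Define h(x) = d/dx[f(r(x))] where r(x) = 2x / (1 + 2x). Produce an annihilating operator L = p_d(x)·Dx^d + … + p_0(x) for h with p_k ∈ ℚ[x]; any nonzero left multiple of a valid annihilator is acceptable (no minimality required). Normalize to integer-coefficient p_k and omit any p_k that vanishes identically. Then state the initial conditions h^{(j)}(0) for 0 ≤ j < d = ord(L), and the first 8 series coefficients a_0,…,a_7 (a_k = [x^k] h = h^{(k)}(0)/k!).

L = (12 + 72·x + 576·x^2 + 672·x^3) + (-1 - 18·x - 48·x^2 + 136·x^3 + 336·x^4)·Dx  (order 1).
h: a_k = -4, -48, 0, -1152, 2880, -27648, 112896, -700416, …
ICs: h(0) = -4.

f: a_k = -2, -2, -8, -14, -38, -80, -194, -434, …
h₀=f(r): pull back L_f along r ⇒ L₀.
h₀' ⇒ L via d/dx closure of L₀.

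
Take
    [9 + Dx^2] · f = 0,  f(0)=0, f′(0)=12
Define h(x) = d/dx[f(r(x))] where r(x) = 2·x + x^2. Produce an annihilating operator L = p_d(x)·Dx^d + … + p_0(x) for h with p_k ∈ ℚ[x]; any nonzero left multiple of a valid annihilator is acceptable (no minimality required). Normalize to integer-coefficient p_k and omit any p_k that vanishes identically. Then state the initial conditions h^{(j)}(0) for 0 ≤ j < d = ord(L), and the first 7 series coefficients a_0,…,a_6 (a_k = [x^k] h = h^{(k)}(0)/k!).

L = (39 + 144·x + 216·x^2 + 144·x^3 + 36·x^4) + (-3 - 3·x)·Dx + (1 + 2·x + x^2)·Dx^2  (order 2).
h: a_k = 24, 24, -432, -864, 756, 3780, 14904/5, …
ICs: h(0) = 24, h′(0) = 24.

f: a_k = 0, 12, 0, -18, 0, 81/10, 0, …
h₀=f(r): pull back L_f along r ⇒ L₀.
Differentiate: ansatz ord ≤ ord L₀ ⇒ L.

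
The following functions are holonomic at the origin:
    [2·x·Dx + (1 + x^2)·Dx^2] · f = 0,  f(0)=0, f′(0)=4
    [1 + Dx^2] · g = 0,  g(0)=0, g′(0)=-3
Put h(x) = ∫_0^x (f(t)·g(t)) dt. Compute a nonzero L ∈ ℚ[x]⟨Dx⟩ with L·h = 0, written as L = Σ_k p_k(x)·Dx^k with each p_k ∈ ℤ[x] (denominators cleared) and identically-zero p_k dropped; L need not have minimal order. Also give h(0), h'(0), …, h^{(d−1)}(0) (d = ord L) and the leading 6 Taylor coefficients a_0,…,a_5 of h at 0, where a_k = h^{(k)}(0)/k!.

f: a_k = 0, 4, 0, -4/3, 0, 4/5, …
g: a_k = 0, -3, 0, 1/2, 0, -1/40, …
f·g: L₀ = L_f ⊗_s L_g, ord ≤ 2·2.
Integrate: L := L₀·Dx.
L = (10 + 26·x^2 + 11·x^4 + 4·x^6 + x^8)·Dx + (12·x + 20·x^3 + 12·x^5 + 4·x^7)·Dx^2 + (12 + 32·x^2 + 18·x^4 + 8·x^6 + 2·x^8)·Dx^3 + (12·x + 20·x^3 + 12·x^5 + 4·x^7)·Dx^4 + (2 + 6·x^2 + 7·x^4 + 4·x^6 + x^8)·Dx^5  (order 5).
h: a_k = 0, 0, 0, -4, 0, 6/5, …
ICs: h(0) = 0, h′(0) = 0, h′′(0) = 0, h′′′(0) = -24, h′′′′(0) = 0.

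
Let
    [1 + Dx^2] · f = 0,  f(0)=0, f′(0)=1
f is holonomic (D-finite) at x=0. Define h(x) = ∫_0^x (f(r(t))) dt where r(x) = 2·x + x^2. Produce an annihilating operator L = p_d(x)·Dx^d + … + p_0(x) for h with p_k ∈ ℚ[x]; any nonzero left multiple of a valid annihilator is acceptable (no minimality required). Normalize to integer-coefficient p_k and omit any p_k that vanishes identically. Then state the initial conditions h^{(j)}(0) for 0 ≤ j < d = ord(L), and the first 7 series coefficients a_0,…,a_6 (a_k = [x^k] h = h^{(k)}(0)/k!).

f: a_k = 0, 1, 0, -1/6, 0, 1/120, 0, …
L₀ from L_f via x↦r, Dx↦r'^{-1}Dx.
h=∫h₀ ⇒ L = L₀·Dx.
L = (4 + 12·x + 12·x^2 + 4·x^3)·Dx - Dx^2 + (1 + x)·Dx^3  (order 3).
h: a_k = 0, 0, 1, 1/3, -1/3, -2/5, -11/90, …
ICs: h(0) = 0, h′(0) = 0, h′′(0) = 2.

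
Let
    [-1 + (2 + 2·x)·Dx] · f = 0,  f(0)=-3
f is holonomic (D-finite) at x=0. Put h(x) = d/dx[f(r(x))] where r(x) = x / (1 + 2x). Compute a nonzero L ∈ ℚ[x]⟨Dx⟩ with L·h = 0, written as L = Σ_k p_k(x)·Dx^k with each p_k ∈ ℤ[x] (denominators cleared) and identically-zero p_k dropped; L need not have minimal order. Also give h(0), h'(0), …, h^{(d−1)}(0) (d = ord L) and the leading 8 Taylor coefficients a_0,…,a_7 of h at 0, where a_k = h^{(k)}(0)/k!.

f: a_k = -3, -3/2, 3/8, -3/16, 15/128, -21/256, 63/1024, -99/2048, …
L₀ from L_f via x↦r, Dx↦r'^{-1}Dx.
Differentiate: ansatz ord ≤ ord L₀ ⇒ L.
L = (-9 - 24·x) + (-2 - 10·x - 12·x^2)·Dx  (order 1).
h: a_k = -3/2, 27/4, -369/16, 2271/32, -53145/256, 302805/512, -3404205/2048, 19021095/4096, …
ICs: h(0) = -3/2.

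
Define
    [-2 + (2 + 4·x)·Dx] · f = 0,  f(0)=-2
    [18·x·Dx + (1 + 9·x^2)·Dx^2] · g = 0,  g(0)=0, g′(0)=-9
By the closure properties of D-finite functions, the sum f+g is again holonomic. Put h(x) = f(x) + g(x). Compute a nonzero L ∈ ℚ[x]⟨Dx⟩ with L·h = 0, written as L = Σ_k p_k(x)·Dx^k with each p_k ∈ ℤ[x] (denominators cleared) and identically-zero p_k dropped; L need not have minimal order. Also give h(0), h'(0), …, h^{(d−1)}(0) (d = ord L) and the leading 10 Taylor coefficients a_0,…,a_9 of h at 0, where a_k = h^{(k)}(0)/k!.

L = (-18 - 90·x + 486·x^2 + 486·x^3)·Dx + (-21 - 72·x + 360·x^2 + 1944·x^3 + 1701·x^4)·Dx^2 + (-1 + 16·x + 54·x^2 + 198·x^3 + 567·x^4 + 486·x^5)·Dx^3  (order 3).
h: a_k = -2, -11, 1, 26, 5/4, -2951/20, 21/8, 52257/56, 429/64, -420619/64, …
ICs: h(0) = -2, h′(0) = -11, h′′(0) = 2.

f: a_k = -2, -2, 1, -1, 5/4, -7/4, 21/8, -33/8, 429/64, -715/64, …
g: a_k = 0, -9, 0, 27, 0, -729/5, 0, 6561/7, 0, -6561, …
Weyl lclm of L_f,L_g ⇒ L₀ (ord ≤ 3).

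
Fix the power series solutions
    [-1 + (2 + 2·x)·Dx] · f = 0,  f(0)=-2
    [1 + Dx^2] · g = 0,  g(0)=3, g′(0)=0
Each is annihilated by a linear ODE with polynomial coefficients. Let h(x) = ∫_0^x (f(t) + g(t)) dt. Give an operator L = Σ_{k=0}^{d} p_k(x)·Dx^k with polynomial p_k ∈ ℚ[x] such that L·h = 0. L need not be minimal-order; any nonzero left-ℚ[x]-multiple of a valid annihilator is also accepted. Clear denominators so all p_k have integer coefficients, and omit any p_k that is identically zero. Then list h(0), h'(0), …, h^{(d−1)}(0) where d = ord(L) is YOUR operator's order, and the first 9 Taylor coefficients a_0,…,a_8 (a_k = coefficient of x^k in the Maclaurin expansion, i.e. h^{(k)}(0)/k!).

L = (-7 - 8·x - 4·x^2)·Dx + (6 + 22·x + 24·x^2 + 8·x^3)·Dx^2 + (-7 - 8·x - 4·x^2)·Dx^3 + (6 + 22·x + 24·x^2 + 8·x^3)·Dx^4  (order 4).
h: a_k = 0, 1, -1/2, -5/12, -1/32, 13/320, -7/768, 283/53760, -33/8192, …
ICs: h(0) = 0, h′(0) = 1, h′′(0) = -1, h′′′(0) = -5/2.

f: a_k = -2, -1, 1/4, -1/8, 5/64, -7/128, 21/512, -33/1024, 429/16384, …
g: a_k = 3, 0, -3/2, 0, 1/8, 0, -1/240, 0, 1/13440, …
f+g: L₀ = lclm(L_f,L_g), ord ≤ 1+2.
h=∫₀ˣh₀: take L = L₀·Dx.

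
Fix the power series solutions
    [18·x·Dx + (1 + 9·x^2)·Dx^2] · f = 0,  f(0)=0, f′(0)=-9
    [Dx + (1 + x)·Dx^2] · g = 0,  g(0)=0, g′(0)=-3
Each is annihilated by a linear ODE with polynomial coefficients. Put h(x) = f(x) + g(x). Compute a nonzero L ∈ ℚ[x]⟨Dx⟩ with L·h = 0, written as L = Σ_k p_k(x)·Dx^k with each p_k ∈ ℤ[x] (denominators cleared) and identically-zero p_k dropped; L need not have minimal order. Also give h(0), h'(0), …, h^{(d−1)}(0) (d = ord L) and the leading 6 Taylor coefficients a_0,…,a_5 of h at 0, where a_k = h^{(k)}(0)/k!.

f: a_k = 0, -9, 0, 27, 0, -729/5, …
g: a_k = 0, -3, 3/2, -1, 3/4, -3/5, …
Weyl lclm of L_f,L_g ⇒ L₀ (ord ≤ 4).
L = (-18 - 54·x + 486·x^2 + 162·x^3)·Dx + (-20 - 36·x + 432·x^2 + 972·x^3 + 324·x^4)·Dx^2 + (-1 + 17·x + 18·x^2 + 162·x^3 + 243·x^4 + 81·x^5)·Dx^3  (order 3).
h: a_k = 0, -12, 3/2, 26, 3/4, -732/5, …
ICs: h(0) = 0, h′(0) = -12, h′′(0) = 3.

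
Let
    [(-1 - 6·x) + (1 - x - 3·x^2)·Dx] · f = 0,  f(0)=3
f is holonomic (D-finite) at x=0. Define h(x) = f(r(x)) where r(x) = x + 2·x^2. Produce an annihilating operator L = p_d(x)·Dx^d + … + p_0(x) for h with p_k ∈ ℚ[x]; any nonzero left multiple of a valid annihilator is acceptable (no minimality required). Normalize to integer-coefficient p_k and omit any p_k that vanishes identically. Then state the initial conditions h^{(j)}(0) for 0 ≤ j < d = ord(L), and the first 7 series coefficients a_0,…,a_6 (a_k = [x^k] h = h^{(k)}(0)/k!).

L = (1 + 10·x + 36·x^2 + 48·x^3) + (-1 + x + 5·x^2 + 12·x^3 + 12·x^4)·Dx  (order 1).
h: a_k = 3, 3, 18, 69, 231, 828, 3027, …
ICs: h(0) = 3.

f: a_k = 3, 3, 12, 21, 57, 120, 291, …
h₀=f(r): pull back L_f along r ⇒ L₀.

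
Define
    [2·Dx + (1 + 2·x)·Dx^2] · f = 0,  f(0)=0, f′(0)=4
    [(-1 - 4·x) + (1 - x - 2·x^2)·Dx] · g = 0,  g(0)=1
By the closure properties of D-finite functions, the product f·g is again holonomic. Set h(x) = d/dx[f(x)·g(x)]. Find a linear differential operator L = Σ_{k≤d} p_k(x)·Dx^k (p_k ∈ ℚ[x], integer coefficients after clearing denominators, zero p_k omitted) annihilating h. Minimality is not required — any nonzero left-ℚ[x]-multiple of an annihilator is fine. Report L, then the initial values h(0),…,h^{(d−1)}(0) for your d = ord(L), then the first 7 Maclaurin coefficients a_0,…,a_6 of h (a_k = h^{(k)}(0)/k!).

L = (60 + 216·x + 288·x^2) + (5 + 66·x + 240·x^2 + 224·x^3)·Dx + (-3 - 11·x + 4·x^2 + 44·x^3 + 32·x^4)·Dx^2  (order 2).
h: a_k = 4, 0, 40, 64/3, 224, 1024/5, 16832/15, …
ICs: h(0) = 4, h′(0) = 0.

f: a_k = 0, 4, -4, 16/3, -8, 64/5, -64/3, …
g: a_k = 1, 1, 3, 5, 11, 21, 43, …
f·g: L₀ = L_f ⊗_s L_g, ord ≤ 2·1.
Differentiate: ansatz ord ≤ ord L₀ ⇒ L.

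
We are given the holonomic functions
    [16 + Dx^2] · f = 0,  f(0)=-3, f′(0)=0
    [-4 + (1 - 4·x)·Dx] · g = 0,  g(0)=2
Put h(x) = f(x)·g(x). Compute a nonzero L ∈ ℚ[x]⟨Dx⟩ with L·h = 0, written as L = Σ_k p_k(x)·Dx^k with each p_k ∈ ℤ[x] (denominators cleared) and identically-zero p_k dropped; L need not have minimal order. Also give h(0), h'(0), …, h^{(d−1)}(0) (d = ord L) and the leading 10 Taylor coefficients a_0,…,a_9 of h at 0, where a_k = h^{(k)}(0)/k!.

f: a_k = -3, 0, 24, 0, -32, 0, 256/15, 0, -512/105, 0, …
g: a_k = 2, 8, 32, 128, 512, 2048, 8192, 32768, 131072, 524288, …
Product ⇒ symmetric product L₀, ord ≤ 2.
L = (-16 + 64·x) + 8·Dx + (-1 + 4·x)·Dx^2  (order 2).
h: a_k = -6, -24, -48, -192, -832, -3328, -199168/15, -796672/15, -4461568/21, -17846272/21, …
ICs: h(0) = -6, h′(0) = -24.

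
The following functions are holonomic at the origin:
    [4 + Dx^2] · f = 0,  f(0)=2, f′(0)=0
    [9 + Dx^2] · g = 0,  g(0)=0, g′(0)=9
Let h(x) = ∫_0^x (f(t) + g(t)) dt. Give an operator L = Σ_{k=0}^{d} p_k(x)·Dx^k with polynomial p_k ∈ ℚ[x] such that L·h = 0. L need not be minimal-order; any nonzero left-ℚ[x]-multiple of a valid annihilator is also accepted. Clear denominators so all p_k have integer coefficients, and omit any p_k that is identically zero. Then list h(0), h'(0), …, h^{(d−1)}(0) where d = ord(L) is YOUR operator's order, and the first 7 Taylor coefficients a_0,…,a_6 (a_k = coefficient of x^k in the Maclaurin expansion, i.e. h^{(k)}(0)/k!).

f: a_k = 2, 0, -4, 0, 4/3, 0, -8/45, …
g: a_k = 0, 9, 0, -27/2, 0, 243/40, 0, …
Sum ⇒ L₀ = lclm(L_f,L_g) in ℚ(x)⟨Dx⟩.
h=∫h₀ ⇒ L = L₀·Dx.
L = 36·Dx + 13·Dx^3 + Dx^5  (order 5).
h: a_k = 0, 2, 9/2, -4/3, -27/8, 4/15, 81/80, …
ICs: h(0) = 0, h′(0) = 2, h′′(0) = 9, h′′′(0) = -8, h′′′′(0) = -81.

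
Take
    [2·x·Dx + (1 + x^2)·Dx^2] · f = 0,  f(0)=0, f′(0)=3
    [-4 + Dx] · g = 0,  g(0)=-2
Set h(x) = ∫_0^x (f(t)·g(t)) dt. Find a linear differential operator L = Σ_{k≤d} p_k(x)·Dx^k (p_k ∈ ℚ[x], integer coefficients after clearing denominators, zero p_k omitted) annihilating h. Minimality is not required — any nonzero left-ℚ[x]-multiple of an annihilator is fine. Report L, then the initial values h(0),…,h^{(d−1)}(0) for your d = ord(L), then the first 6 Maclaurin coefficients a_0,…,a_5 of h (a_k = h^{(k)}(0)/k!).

L = (16 - 8·x + 16·x^2)·Dx + (-8 + 2·x - 8·x^2)·Dx^2 + (1 + x^2)·Dx^3  (order 3).
h: a_k = 0, 0, -3, -8, -23/2, -56/5, …
ICs: h(0) = 0, h′(0) = 0, h′′(0) = -6.

f: a_k = 0, 3, 0, -1, 0, 3/5, …
g: a_k = -2, -8, -16, -64/3, -64/3, -256/15, …
f·g: L₀ = L_f ⊗_s L_g, ord ≤ 2·1.
h=∫₀ˣh₀: take L = L₀·Dx.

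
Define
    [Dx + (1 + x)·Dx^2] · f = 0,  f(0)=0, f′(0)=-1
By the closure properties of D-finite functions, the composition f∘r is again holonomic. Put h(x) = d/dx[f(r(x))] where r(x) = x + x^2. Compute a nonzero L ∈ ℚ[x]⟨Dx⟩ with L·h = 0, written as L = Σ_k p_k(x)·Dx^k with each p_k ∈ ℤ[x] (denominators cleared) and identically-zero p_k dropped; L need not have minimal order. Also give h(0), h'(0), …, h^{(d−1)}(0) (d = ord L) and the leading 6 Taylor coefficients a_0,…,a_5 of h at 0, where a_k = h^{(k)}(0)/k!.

f: a_k = 0, -1, 1/2, -1/3, 1/4, -1/5, …
h₀=f(r): pull back L_f along r ⇒ L₀.
Differentiate: ansatz ord ≤ ord L₀ ⇒ L.
L = (-1 + 2·x + 2·x^2) + (1 + 3·x + 3·x^2 + 2·x^3)·Dx  (order 1).
h: a_k = -1, -1, 2, -1, -1, 2, …
ICs: h(0) = -1.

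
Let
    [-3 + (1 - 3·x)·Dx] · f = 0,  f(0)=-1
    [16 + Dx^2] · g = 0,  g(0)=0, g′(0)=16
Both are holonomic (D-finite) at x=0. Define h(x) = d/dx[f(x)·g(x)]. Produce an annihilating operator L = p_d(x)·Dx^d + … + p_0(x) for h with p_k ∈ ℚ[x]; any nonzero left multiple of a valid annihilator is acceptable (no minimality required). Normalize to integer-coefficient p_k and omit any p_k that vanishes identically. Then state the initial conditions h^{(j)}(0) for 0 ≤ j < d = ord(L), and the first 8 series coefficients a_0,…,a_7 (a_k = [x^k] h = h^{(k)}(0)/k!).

L = (-2 - 96·x + 144·x^2) + (-6 + 18·x)·Dx + (1 - 6·x + 9·x^2)·Dx^2  (order 2).
h: a_k = -16, -96, -304, -1216, -14192/3, -85152/5, -2678192/45, -21425536/105, …
ICs: h(0) = -16, h′(0) = -96.

f: a_k = -1, -3, -9, -27, -81, -243, -729, -2187, …
g: a_k = 0, 16, 0, -128/3, 0, 512/15, 0, -4096/315, …
Sym-product of L_f,L_g gives L₀ (≤ ord 2).
h=h₀': d/dx-closure on L₀ ⇒ L.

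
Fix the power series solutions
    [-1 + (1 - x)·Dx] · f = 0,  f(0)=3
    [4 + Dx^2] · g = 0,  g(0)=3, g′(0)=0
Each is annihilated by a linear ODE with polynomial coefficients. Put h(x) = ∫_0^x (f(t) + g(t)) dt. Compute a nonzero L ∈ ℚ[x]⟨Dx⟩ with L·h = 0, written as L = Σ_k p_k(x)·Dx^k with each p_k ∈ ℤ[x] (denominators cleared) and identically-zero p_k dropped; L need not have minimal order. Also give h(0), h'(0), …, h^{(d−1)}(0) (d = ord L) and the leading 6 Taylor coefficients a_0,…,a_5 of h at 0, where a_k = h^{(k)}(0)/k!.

L = (20 - 16·x + 8·x^2)·Dx + (-12 + 28·x - 24·x^2 + 8·x^3)·Dx^2 + (5 - 4·x + 2·x^2)·Dx^3 + (-3 + 7·x - 6·x^2 + 2·x^3)·Dx^4  (order 4).
h: a_k = 0, 6, 3/2, -1, 3/4, 1, …
ICs: h(0) = 0, h′(0) = 6, h′′(0) = 3, h′′′(0) = -6.

f: a_k = 3, 3, 3, 3, 3, 3, …
g: a_k = 3, 0, -6, 0, 2, 0, …
L₀ := lclm(L_f,L_g); ord L₀ ≤ 1+2.
Integrate: L := L₀·Dx.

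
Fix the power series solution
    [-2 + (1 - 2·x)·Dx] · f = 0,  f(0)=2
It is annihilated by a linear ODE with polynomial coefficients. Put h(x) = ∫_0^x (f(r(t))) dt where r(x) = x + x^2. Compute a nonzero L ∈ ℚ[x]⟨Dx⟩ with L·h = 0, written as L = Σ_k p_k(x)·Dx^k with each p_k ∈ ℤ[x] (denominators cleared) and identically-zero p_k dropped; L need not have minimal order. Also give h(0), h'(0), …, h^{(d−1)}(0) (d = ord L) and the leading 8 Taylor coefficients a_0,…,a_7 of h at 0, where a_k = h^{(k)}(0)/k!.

f: a_k = 2, 4, 8, 16, 32, 64, 128, 256, …
L₀ from L_f via x↦r, Dx↦r'^{-1}Dx.
∫: right-multiply L₀ by Dx.
L = (2 + 4·x)·Dx + (-1 + 2·x + 2·x^2)·Dx^2  (order 2).
h: a_k = 0, 2, 2, 4, 8, 88/5, 40, 656/7, …
ICs: h(0) = 0, h′(0) = 2.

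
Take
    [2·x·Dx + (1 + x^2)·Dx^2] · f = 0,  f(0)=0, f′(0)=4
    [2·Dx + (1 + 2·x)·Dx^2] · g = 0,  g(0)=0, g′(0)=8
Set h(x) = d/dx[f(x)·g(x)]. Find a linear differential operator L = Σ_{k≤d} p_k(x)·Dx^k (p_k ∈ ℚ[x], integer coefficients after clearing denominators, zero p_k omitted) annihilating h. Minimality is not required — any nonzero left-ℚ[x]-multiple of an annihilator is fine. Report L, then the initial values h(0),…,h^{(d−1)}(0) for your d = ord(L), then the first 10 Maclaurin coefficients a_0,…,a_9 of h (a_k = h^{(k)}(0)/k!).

f: a_k = 0, 4, 0, -4/3, 0, 4/5, 0, -4/7, 0, 4/9, …
g: a_k = 0, 8, -8, 32/3, -16, 128/5, -128/3, 512/7, -128, 2048/9, …
f·g: L₀ = L_f ⊗_s L_g, ord ≤ 2·2.
h=h₀': d/dx-closure on L₀ ⇒ L.
L = (24 + 80·x + 88·x^2 + 240·x^3 + 240·x^4 + 208·x^5 + 16·x^7) + (12 + 80·x + 332·x^2 + 608·x^3 + 880·x^4 + 744·x^5 + 560·x^6 + 24·x^7 + 56·x^8)·Dx + (12 + 52·x + 168·x^2 + 372·x^3 + 516·x^4 + 564·x^5 + 384·x^6 + 276·x^7 + 24·x^8 + 32·x^9)·Dx^2 + (2 + 12·x + 34·x^2 + 64·x^3 + 87·x^4 + 96·x^5 + 84·x^6 + 48·x^7 + 33·x^8 + 4·x^9 + 4·x^10)·Dx^3  (order 3).
h: a_k = 0, 64, -96, 128, -800/3, 8512/15, -16352/15, 10496/5, -145952/35, 2616512/315, …
ICs: h(0) = 0, h′(0) = 64, h′′(0) = -192.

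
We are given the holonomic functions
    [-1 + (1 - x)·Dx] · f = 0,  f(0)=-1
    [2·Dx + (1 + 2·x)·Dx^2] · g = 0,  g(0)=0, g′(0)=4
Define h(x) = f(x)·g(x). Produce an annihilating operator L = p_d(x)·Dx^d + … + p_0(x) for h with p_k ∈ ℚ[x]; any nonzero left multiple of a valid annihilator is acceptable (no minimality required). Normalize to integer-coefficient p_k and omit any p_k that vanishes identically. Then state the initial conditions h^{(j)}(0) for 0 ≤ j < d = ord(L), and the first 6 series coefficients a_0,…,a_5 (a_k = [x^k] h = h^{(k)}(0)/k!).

f: a_k = -1, -1, -1, -1, -1, -1, …
g: a_k = 0, 4, -4, 16/3, -8, 64/5, …
L₀ := L_f ⊗_s L_g (sym. prod.), ord ≤ 2.
L = 2 + 6·x·Dx + (-1 - x + 2·x^2)·Dx^2  (order 2).
h: a_k = 0, -4, 0, -16/3, 8/3, -152/15, …
ICs: h(0) = 0, h′(0) = -4.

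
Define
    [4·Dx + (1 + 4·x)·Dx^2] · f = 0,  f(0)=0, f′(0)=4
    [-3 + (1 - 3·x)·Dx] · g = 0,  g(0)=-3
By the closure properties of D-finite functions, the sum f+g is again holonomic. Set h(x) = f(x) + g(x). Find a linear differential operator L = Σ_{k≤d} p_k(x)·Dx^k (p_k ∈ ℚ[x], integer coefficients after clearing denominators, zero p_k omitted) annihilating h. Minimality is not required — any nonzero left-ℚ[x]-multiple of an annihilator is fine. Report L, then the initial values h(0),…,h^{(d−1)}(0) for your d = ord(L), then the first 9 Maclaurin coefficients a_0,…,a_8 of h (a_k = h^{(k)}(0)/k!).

L = (-204 - 144·x)·Dx + (-11 - 312·x - 288·x^2)·Dx^2 + (5 + 11·x - 54·x^2 - 72·x^3)·Dx^3  (order 3).
h: a_k = -3, -5, -35, -179/3, -307, -2621/5, -8609/3, -29543/7, -27875, …
ICs: h(0) = -3, h′(0) = -5, h′′(0) = -70.

f: a_k = 0, 4, -8, 64/3, -64, 1024/5, -2048/3, 16384/7, -8192, …
g: a_k = -3, -9, -27, -81, -243, -729, -2187, -6561, -19683, …
Sum ⇒ L₀ = lclm(L_f,L_g) in ℚ(x)⟨Dx⟩.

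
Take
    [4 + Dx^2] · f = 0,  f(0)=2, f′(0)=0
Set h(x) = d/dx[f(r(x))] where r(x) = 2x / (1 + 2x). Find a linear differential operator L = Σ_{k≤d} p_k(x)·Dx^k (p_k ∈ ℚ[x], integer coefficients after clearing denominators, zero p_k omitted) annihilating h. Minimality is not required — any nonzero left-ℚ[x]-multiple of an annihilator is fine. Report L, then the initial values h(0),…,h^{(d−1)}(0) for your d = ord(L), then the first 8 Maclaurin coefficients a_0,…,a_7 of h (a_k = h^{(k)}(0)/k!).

f: a_k = 2, 0, -4, 0, 4/3, 0, -8/45, 0, …
L₀ from L_f via x↦r, Dx↦r'^{-1}Dx.
h=h₀': d/dx-closure on L₀ ⇒ L.
L = (40 + 96·x + 96·x^2) + (12 + 72·x + 144·x^2 + 96·x^3)·Dx + (1 + 8·x + 24·x^2 + 32·x^3 + 16·x^4)·Dx^2  (order 2).
h: a_k = 0, -32, 192, -2048/3, 5120/3, -39424/15, -7168/5, 9641984/315, …
ICs: h(0) = 0, h′(0) = -32.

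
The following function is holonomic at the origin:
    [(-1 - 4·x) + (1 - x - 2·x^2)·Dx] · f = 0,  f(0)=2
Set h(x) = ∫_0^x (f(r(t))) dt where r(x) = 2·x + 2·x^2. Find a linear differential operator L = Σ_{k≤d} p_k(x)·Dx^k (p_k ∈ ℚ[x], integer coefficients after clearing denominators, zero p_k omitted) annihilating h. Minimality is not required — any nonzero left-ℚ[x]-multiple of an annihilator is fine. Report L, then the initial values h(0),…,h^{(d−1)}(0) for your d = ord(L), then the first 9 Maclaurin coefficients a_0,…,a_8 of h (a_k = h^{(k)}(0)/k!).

f: a_k = 2, 2, 6, 10, 22, 42, 86, 170, 342, …
L₀ from L_f via x↦r, Dx↦r'^{-1}Dx.
Integrate: L := L₀·Dx.
L = (2 + 20·x + 48·x^2 + 32·x^3)·Dx + (-1 + 2·x + 10·x^2 + 16·x^3 + 8·x^4)·Dx^2  (order 2).
h: a_k = 0, 2, 2, 28/3, 32, 616/5, 1496/3, 14416/7, 8704, …
ICs: h(0) = 0, h′(0) = 2.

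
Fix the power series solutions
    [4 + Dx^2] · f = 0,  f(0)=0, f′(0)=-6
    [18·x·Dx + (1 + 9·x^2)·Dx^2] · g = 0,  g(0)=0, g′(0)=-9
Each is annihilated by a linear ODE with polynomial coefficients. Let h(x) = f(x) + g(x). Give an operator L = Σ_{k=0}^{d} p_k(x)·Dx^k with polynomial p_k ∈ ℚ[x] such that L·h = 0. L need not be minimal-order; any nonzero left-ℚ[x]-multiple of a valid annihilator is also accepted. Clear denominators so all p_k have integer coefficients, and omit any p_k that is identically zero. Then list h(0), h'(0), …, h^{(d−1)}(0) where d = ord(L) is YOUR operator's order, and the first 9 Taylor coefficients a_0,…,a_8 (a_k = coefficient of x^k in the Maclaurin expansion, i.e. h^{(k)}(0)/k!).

L = (-3744·x + 37584·x^3 + 11664·x^5)·Dx + (-28 + 864·x^2 + 10692·x^4 + 5832·x^6)·Dx^2 + (-936·x + 9396·x^3 + 2916·x^5)·Dx^3 + (-7 + 216·x^2 + 2673·x^4 + 1458·x^6)·Dx^4  (order 4).
h: a_k = 0, -15, 0, 31, 0, -733/5, 0, 98423/105, 0, …
ICs: h(0) = 0, h′(0) = -15, h′′(0) = 0, h′′′(0) = 186.

f: a_k = 0, -6, 0, 4, 0, -4/5, 0, 8/105, 0, …
g: a_k = 0, -9, 0, 27, 0, -729/5, 0, 6561/7, 0, …
h₀=f+g: left-lcm gives L₀, ord ≤ 4.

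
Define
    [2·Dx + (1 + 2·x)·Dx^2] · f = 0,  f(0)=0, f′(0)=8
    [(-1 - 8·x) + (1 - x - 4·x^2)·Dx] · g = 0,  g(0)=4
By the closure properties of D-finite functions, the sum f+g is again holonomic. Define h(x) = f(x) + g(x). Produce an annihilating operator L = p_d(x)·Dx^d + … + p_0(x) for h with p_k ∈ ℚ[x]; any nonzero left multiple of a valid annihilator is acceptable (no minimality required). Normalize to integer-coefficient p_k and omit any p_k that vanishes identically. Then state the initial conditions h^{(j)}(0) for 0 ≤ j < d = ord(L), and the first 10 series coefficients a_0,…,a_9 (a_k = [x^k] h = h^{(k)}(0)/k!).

f: a_k = 0, 8, -8, 32/3, -16, 128/5, -128/3, 512/7, -128, 2048/9, …
g: a_k = 4, 4, 20, 36, 116, 260, 724, 1764, 4660, 11716, …
Sum ⇒ L₀ = lclm(L_f,L_g) in ℚ(x)⟨Dx⟩.
L = (-94 - 644·x - 1664·x^2 - 1920·x^3 - 1536·x^4)·Dx + (-23 - 324·x - 1448·x^2 - 3072·x^3 - 3904·x^4 - 2560·x^5)·Dx^2 + (6 + 35·x + 53·x^2 - 98·x^3 - 528·x^4 - 864·x^5 - 512·x^6)·Dx^3  (order 3).
h: a_k = 4, 12, 12, 140/3, 100, 1428/5, 2044/3, 12860/7, 4532, 107492/9, …
ICs: h(0) = 4, h′(0) = 12, h′′(0) = 24.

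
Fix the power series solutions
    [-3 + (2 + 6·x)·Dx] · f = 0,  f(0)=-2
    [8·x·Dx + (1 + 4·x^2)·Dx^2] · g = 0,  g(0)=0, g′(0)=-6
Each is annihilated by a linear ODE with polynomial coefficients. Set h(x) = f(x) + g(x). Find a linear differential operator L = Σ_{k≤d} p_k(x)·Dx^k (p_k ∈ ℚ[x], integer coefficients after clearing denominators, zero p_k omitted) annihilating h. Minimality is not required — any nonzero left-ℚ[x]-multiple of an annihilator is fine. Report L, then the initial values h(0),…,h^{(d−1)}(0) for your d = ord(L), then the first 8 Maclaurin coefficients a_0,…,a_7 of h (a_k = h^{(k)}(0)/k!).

L = (-48 - 360·x + 576·x^2 + 864·x^3)·Dx + (-59 - 192·x - 120·x^2 + 2304·x^3 + 3024·x^4)·Dx^2 + (-6 + 14·x + 144·x^2 + 272·x^3 + 672·x^4 + 864·x^5)·Dx^3  (order 3).
h: a_k = -2, -9, 9/4, 37/8, 405/64, -20793/640, 15309/512, -111981/7168, …
ICs: h(0) = -2, h′(0) = -9, h′′(0) = 9/2.

f: a_k = -2, -3, 9/4, -27/8, 405/64, -1701/128, 15309/512, -72171/1024, …
g: a_k = 0, -6, 0, 8, 0, -96/5, 0, 384/7, …
Weyl lclm of L_f,L_g ⇒ L₀ (ord ≤ 3).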